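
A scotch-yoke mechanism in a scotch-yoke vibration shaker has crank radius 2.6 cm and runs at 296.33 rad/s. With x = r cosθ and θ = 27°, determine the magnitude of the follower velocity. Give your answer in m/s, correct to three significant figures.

3.50

ω = 296.3 rad/s
x = r cosθ ⇒ ẋ = −rω sinθ.
|v| = rω|sinθ| = 0.026·296.3·|sin 27°| = 3.4978 m/s.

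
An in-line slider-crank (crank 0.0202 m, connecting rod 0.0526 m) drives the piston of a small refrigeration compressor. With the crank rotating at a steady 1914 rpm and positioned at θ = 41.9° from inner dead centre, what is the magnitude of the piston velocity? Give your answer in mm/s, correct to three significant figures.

ω = 2π·1914/60 = 200.4 rad/s
For an in-line slider-crank, x = r cosθ + √(L² − r² sin²θ), so v = −rω sinθ·[1 + r cosθ/√(L² − r² sin²θ)].
With r = 0.0202 m, L = 0.0526 m, θ = 41.9°: √(L² − r² sin²θ) = 0.050841 m.
v = −0.0202·200.4·0.66783·[1 + 0.0202·0.74431/0.050841] = -3.5035 m/s.
|v| = 3.5035 m/s = 3503.5 mm/s.

3500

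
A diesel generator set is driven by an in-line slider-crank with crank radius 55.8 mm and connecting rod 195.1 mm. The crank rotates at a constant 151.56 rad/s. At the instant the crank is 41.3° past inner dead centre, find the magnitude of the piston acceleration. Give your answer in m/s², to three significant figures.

1020

ω = 151.6 rad/s
x(θ) = r cosθ + √(L² − r² sin²θ); with ω constant, a = ω²·d²x/dθ².
d²x/dθ² = −r cosθ − r²(cos2θ)/√u − r⁴ sin²2θ/(4u^{3/2}),  u = L² − r² sin²θ = 0.0367077 m².
Substituting r = 0.0558 m, L = 0.1951 m, θ = 41.3°: d²x/dθ² = -0.044353 m.
a = ω²·d²x/dθ² = (151.6)²·(-0.044353) = -1018.8 m/s²;  |a| = 1018.8 m/s².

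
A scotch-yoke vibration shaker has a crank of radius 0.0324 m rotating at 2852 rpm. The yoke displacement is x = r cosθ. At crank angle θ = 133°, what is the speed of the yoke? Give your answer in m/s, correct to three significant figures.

ω = 298.7 rad/s (from 2852 rpm).
x = r cosθ ⇒ ẋ = −rω sinθ.
|v| = rω|sinθ| = 0.0324·298.7·|sin 133°| = 7.077 m/s.

7.08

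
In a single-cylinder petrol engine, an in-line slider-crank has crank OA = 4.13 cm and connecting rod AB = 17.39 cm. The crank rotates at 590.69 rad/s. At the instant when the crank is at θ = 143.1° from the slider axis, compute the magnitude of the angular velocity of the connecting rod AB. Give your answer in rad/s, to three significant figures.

113

ω = 590.7 rad/s
The rod makes angle φ with the slider axis where L sinφ = r sinθ; differentiating, L cosφ·φ̇ = r ω cosθ.
L cosφ = √(L² − r² sin²θ) = 0.17212 m.
|ω_rod| = r ω |cosθ| / √(L² − r² sin²θ) = 0.0413·590.7·0.79968/0.17212 = 113.34 rad/s.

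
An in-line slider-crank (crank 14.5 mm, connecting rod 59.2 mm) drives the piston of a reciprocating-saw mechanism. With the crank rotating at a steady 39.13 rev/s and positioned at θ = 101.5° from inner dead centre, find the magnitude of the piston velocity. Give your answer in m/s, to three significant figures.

3.32

ω = 2π·39.1 = 245.9 rad/s
For an in-line slider-crank, x = r cosθ + √(L² − r² sin²θ), so v = −rω sinθ·[1 + r cosθ/√(L² − r² sin²θ)].
With r = 0.0145 m, L = 0.0592 m, θ = 101.5°: √(L² − r² sin²θ) = 0.05747 m.
v = −0.0145·245.9·0.97992·[1 + 0.0145·-0.19937/0.05747] = -3.3177 m/s.
|v| = 3.3177 m/s.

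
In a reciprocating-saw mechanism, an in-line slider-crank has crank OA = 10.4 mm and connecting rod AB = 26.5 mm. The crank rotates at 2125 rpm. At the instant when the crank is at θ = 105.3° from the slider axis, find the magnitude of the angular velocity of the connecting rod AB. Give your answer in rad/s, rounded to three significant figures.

24.9

ω = 222.5 rad/s (converted from 2125 rpm).
The rod makes angle φ with the slider axis where L sinφ = r sinθ; differentiating, L cosφ·φ̇ = r ω cosθ.
L cosφ = √(L² − r² sin²θ) = 0.024528 m.
|ω_rod| = r ω |cosθ| / √(L² − r² sin²θ) = 0.0104·222.5·0.26387/0.024528 = 24.897 rad/s.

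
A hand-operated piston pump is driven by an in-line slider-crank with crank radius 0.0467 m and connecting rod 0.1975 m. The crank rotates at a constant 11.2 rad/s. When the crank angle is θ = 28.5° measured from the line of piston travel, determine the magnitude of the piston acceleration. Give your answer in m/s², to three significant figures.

ω = 11.2 rad/s
x(θ) = r cosθ + √(L² − r² sin²θ); with ω constant, a = ω²·d²x/dθ².
d²x/dθ² = −r cosθ − r²(cos2θ)/√u − r⁴ sin²2θ/(4u^{3/2}),  u = L² − r² sin²θ = 0.0385097 m².
Substituting r = 0.0467 m, L = 0.1975 m, θ = 28.5°: d²x/dθ² = -0.047204 m.
a = ω²·d²x/dθ² = (11.2)²·(-0.047204) = -5.9213 m/s²;  |a| = 5.9213 m/s².

5.92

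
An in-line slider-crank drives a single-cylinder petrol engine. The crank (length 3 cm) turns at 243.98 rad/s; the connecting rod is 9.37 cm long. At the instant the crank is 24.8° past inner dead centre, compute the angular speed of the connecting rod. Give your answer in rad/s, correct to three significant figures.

ω = 244 rad/s
The rod makes angle φ with the slider axis where L sinφ = r sinθ; differentiating, L cosφ·φ̇ = r ω cosθ.
L cosφ = √(L² − r² sin²θ) = 0.092851 m.
|ω_rod| = r ω |cosθ| / √(L² − r² sin²θ) = 0.03·244·0.90778/0.092851 = 71.56 rad/s.

71.6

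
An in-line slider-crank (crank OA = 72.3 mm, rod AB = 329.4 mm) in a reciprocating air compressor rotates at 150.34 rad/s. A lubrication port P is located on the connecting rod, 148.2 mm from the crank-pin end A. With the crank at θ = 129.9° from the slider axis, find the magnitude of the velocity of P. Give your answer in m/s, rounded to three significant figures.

8.69

ω = 150.3 rad/s.  Crank-pin speed |V_A| = rω = 10.87 m/s, perpendicular to OA.
Rod angle: sinφ = −(r/L) sinθ ⇒ φ = -9.694°; ω_rod = −rω cosθ/√(L²−r²sin²θ) = +21.473 rad/s.
V_P = V_A + ω_rod × AP, with AP = 0.1482 m along the rod.
Components: V_Px = −rω sinθ − a·ω_rod·sinφ = -7.8029 m/s;  V_Py = rω cosθ + a·ω_rod·cosφ = -3.8354 m/s.
|V_P| = √(V_Px² + V_Py²) = 8.6946 m/s.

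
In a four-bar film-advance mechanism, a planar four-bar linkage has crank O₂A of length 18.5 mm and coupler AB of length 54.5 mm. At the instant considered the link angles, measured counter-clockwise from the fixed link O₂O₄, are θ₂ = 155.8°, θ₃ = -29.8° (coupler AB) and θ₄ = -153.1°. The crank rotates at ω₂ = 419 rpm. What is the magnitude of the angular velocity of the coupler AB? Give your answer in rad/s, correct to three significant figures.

13.9

ω₂ = 43.88 rad/s (from 419 rpm).
Differentiating the loop-closure r₂e^{iθ₂}+r₃e^{iθ₃}=r₁+r₄e^{iθ₄} gives r₂ω₂e^{iθ₂}+r₃ω₃e^{iθ₃}=r₄ω₄e^{iθ₄}.
Eliminating the other unknown: ω₃ = r₂ω₂ sin(θ₄−θ₂) / [r₃ sin(θ₃−θ₄)].
Numerator sine = +0.77824; denominator sine = +0.83581.
Result = 0.0185·43.88·(+0.77824) / (0.0545·(+0.83581)) = +13.868 rad/s; magnitude 13.868 rad/s.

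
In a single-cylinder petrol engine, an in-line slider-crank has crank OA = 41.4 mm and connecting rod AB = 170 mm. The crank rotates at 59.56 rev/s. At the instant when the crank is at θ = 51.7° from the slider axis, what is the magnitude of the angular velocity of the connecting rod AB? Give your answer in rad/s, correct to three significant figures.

57.5

ω = 374.2 rad/s (converted from 59.56 rev/s).
The rod makes angle φ with the slider axis where L sinφ = r sinθ; differentiating, L cosφ·φ̇ = r ω cosθ.
L cosφ = √(L² − r² sin²θ) = 0.16687 m.
|ω_rod| = r ω |cosθ| / √(L² − r² sin²θ) = 0.0414·374.2·0.61978/0.16687 = 57.544 rad/s.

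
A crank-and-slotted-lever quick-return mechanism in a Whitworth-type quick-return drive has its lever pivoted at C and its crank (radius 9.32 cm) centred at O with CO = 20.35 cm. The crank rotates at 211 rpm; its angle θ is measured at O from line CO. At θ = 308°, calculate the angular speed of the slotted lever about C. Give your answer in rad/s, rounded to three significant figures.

6.13

ω = 22.1 rad/s (from 211 rpm).
Crank pin A relative to C: A = (d + r cosθ, r sinθ); lever angle φ = atan2(r sinθ, d + r cosθ).
Differentiating tanφ: φ̇ = rω(d cosθ + r)/(d² + r² + 2dr cosθ).
d² + r² + 2dr cosθ = |CA|² = 0.073452 m²;  d cosθ + r = +0.21849 m.
|ω_lever| = |0.0932·22.1·+0.21849| / 0.073452 = 6.1256 rad/s.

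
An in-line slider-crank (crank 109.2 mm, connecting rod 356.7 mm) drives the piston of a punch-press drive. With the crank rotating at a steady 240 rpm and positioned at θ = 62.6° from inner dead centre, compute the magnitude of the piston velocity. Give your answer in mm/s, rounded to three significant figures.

2790

ω = 2π·240/60 = 25.13 rad/s
For an in-line slider-crank, x = r cosθ + √(L² − r² sin²θ), so v = −rω sinθ·[1 + r cosθ/√(L² − r² sin²θ)].
With r = 0.1092 m, L = 0.3567 m, θ = 62.6°: √(L² − r² sin²θ) = 0.34327 m.
v = −0.1092·25.13·0.88782·[1 + 0.1092·0.46020/0.34327] = -2.7933 m/s.
|v| = 2.7933 m/s = 2793.3 mm/s.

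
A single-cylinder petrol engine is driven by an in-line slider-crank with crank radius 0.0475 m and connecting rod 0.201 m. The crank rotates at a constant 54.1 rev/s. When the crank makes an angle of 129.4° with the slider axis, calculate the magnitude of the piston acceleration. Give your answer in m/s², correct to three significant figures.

3720

ω = 2π·54.1 = 339.9 rad/s
x(θ) = r cosθ + √(L² − r² sin²θ); with ω constant, a = ω²·d²x/dθ².
d²x/dθ² = −r cosθ − r²(cos2θ)/√u − r⁴ sin²2θ/(4u^{3/2}),  u = L² − r² sin²θ = 0.0390538 m².
Substituting r = 0.0475 m, L = 0.201 m, θ = 129.4°: d²x/dθ² = +0.032209 m.
a = ω²·d²x/dθ² = (339.9)²·(+0.032209) = +3721.6 m/s²;  |a| = 3721.6 m/s².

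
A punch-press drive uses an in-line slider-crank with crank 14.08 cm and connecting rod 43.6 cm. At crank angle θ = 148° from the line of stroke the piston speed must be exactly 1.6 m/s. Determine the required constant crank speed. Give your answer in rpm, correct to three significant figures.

284

For an in-line slider-crank, |v_piston| = rω|sinθ|·[1 + r cosθ/√(L² − r² sin²θ)].
With r = 0.1408 m, L = 0.436 m, θ = 148°: the bracketed kinematic factor |dx/dθ| = 0.053873 m.
ω = v/|dx/dθ| = 1.6/0.053873 = 29.7 rad/s.
N = 60ω/(2π) = 283.61 rpm.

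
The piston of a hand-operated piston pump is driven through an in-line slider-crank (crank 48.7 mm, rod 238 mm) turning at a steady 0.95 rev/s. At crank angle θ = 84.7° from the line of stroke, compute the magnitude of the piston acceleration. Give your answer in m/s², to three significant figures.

ω = 2π·0.95 = 5.969 rad/s
x(θ) = r cosθ + √(L² − r² sin²θ); with ω constant, a = ω²·d²x/dθ².
d²x/dθ² = −r cosθ − r²(cos2θ)/√u − r⁴ sin²2θ/(4u^{3/2}),  u = L² − r² sin²θ = 0.0542925 m².
Substituting r = 0.0487 m, L = 0.238 m, θ = 84.7°: d²x/dθ² = +0.0055027 m.
a = ω²·d²x/dθ² = (5.969)²·(+0.0055027) = +0.19606 m/s²;  |a| = 0.19606 m/s².

0.196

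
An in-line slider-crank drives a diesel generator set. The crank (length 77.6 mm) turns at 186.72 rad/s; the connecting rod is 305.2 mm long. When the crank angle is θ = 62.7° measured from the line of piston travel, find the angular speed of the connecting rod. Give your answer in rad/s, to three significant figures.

22.4

ω = 186.7 rad/s
The rod makes angle φ with the slider axis where L sinφ = r sinθ; differentiating, L cosφ·φ̇ = r ω cosθ.
L cosφ = √(L² − r² sin²θ) = 0.29731 m.
|ω_rod| = r ω |cosθ| / √(L² − r² sin²θ) = 0.0776·186.7·0.45865/0.29731 = 22.353 rad/s.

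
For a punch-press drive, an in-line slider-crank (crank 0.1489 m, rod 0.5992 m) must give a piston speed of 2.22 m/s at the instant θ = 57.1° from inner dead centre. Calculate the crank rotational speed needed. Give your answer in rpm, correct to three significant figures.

149

For an in-line slider-crank, |v_piston| = rω|sinθ|·[1 + r cosθ/√(L² − r² sin²θ)].
With r = 0.1489 m, L = 0.5992 m, θ = 57.1°: the bracketed kinematic factor |dx/dθ| = 0.14227 m.
ω = v/|dx/dθ| = 2.22/0.14227 = 15.604 rad/s.
N = 60ω/(2π) = 149 rpm.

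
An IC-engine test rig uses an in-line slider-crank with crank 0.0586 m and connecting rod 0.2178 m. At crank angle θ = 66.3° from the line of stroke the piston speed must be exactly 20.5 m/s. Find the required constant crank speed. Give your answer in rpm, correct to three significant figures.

3280

For an in-line slider-crank, |v_piston| = rω|sinθ|·[1 + r cosθ/√(L² − r² sin²θ)].
With r = 0.0586 m, L = 0.2178 m, θ = 66.3°: the bracketed kinematic factor |dx/dθ| = 0.059645 m.
ω = v/|dx/dθ| = 20.5/0.059645 = 343.7 rad/s.
N = 60ω/(2π) = 3282.1 rpm.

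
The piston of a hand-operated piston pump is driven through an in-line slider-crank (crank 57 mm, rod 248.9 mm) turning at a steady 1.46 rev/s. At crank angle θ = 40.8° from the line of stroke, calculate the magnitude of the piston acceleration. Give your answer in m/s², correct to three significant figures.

3.81

ω = 2π·1.46 = 9.173 rad/s
x(θ) = r cosθ + √(L² − r² sin²θ); with ω constant, a = ω²·d²x/dθ².
d²x/dθ² = −r cosθ − r²(cos2θ)/√u − r⁴ sin²2θ/(4u^{3/2}),  u = L² − r² sin²θ = 0.060564 m².
Substituting r = 0.057 m, L = 0.2489 m, θ = 40.8°: d²x/dθ² = -0.045251 m.
a = ω²·d²x/dθ² = (9.173)²·(-0.045251) = -3.8079 m/s²;  |a| = 3.8079 m/s².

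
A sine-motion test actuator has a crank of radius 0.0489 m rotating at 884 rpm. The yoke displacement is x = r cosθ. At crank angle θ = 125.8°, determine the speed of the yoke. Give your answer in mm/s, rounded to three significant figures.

ω = 92.57 rad/s (from 884 rpm).
x = r cosθ ⇒ ẋ = −rω sinθ.
|v| = rω|sinθ| = 0.0489·92.57·|sin 125.8°| = 3.6715 m/s = 3671.5 mm/s.

3670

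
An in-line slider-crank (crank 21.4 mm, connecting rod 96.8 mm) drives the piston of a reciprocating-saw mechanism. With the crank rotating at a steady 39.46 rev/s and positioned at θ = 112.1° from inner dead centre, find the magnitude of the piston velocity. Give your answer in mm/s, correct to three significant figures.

4500

ω = 2π·39.5 = 247.9 rad/s
For an in-line slider-crank, x = r cosθ + √(L² − r² sin²θ), so v = −rω sinθ·[1 + r cosθ/√(L² − r² sin²θ)].
With r = 0.0214 m, L = 0.0968 m, θ = 112.1°: √(L² − r² sin²θ) = 0.094748 m.
v = −0.0214·247.9·0.92653·[1 + 0.0214·-0.37622/0.094748] = -4.4982 m/s.
|v| = 4.4982 m/s = 4498.2 mm/s.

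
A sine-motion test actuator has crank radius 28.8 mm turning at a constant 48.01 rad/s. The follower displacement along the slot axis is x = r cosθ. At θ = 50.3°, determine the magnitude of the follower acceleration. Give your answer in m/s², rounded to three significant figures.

42.4

ω = 48.01 rad/s
x = r cosθ ⇒ ẍ = −rω² cosθ (ω constant).
|a| = rω²|cosθ| = 0.0288·(48.01)²·|cos 50.3°| = 42.403 m/s².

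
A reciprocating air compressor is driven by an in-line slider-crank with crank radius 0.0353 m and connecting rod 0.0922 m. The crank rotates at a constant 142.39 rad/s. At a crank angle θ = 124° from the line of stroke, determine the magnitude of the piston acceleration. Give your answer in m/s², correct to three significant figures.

498

ω = 142.4 rad/s
x(θ) = r cosθ + √(L² − r² sin²θ); with ω constant, a = ω²·d²x/dθ².
d²x/dθ² = −r cosθ − r²(cos2θ)/√u − r⁴ sin²2θ/(4u^{3/2}),  u = L² − r² sin²θ = 0.0076444 m².
Substituting r = 0.0353 m, L = 0.0922 m, θ = 124°: d²x/dθ² = +0.024579 m.
a = ω²·d²x/dθ² = (142.4)²·(+0.024579) = +498.34 m/s²;  |a| = 498.34 m/s².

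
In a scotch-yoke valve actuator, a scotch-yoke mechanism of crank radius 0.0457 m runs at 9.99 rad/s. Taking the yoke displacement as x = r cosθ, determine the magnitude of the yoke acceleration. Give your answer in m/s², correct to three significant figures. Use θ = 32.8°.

ω = 9.99 rad/s
x = r cosθ ⇒ ẍ = −rω² cosθ (ω constant).
|a| = rω²|cosθ| = 0.0457·(9.99)²·|cos 32.8°| = 3.8337 m/s².

3.83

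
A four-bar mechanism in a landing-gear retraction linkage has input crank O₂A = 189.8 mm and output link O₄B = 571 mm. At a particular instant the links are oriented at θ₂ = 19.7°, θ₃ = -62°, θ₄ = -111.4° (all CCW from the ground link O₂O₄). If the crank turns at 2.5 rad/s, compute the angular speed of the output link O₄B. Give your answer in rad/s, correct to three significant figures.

ω₂ = 2.5 rad/s
Differentiating the loop-closure r₂e^{iθ₂}+r₃e^{iθ₃}=r₁+r₄e^{iθ₄} gives r₂ω₂e^{iθ₂}+r₃ω₃e^{iθ₃}=r₄ω₄e^{iθ₄}.
Eliminating the other unknown: ω₄ = r₂ω₂ sin(θ₂−θ₃) / [r₄ sin(θ₄−θ₃)].
Numerator sine = +0.98953; denominator sine = -0.75927.
Result = 0.1898·2.5·(+0.98953) / (0.571·(-0.75927)) = -1.083 rad/s; magnitude 1.083 rad/s.

1.08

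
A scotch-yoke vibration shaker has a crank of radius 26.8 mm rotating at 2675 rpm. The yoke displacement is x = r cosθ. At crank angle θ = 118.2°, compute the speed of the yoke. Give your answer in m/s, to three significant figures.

ω = 280.1 rad/s (from 2675 rpm).
x = r cosθ ⇒ ẋ = −rω sinθ.
|v| = rω|sinθ| = 0.0268·280.1·|sin 118.2°| = 6.6163 m/s.

6.62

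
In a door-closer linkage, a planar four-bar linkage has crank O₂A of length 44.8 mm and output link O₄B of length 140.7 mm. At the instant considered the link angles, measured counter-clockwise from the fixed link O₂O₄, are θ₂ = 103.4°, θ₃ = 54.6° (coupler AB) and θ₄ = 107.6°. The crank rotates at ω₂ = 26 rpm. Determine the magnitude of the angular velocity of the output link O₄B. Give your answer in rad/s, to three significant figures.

ω₂ = 2.723 rad/s (from 26 rpm).
Differentiating the loop-closure r₂e^{iθ₂}+r₃e^{iθ₃}=r₁+r₄e^{iθ₄} gives r₂ω₂e^{iθ₂}+r₃ω₃e^{iθ₃}=r₄ω₄e^{iθ₄}.
Eliminating the other unknown: ω₄ = r₂ω₂ sin(θ₂−θ₃) / [r₄ sin(θ₄−θ₃)].
Numerator sine = +0.75241; denominator sine = +0.79864.
Result = 0.0448·2.723·(+0.75241) / (0.1407·(+0.79864)) = +0.81676 rad/s; magnitude 0.81676 rad/s.

0.817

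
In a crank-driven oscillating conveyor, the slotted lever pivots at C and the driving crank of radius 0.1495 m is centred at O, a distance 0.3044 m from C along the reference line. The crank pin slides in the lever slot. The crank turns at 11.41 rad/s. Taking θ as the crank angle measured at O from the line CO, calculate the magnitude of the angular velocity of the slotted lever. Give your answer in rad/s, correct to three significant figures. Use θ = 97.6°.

1.81

ω = 11.41 rad/s
Crank pin A relative to C: A = (d + r cosθ, r sinθ); lever angle φ = atan2(r sinθ, d + r cosθ).
Differentiating tanφ: φ̇ = rω(d cosθ + r)/(d² + r² + 2dr cosθ).
d² + r² + 2dr cosθ = |CA|² = 0.102972 m²;  d cosθ + r = +0.10924 m.
|ω_lever| = |0.1495·11.41·+0.10924| / 0.102972 = 1.8096 rad/s.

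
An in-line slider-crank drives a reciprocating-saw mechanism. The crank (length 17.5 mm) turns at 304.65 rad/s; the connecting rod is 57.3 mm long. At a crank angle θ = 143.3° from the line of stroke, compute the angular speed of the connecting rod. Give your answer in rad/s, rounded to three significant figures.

ω = 304.6 rad/s
The rod makes angle φ with the slider axis where L sinφ = r sinθ; differentiating, L cosφ·φ̇ = r ω cosθ.
L cosφ = √(L² − r² sin²θ) = 0.056337 m.
|ω_rod| = r ω |cosθ| / √(L² − r² sin²θ) = 0.0175·304.6·0.80178/0.056337 = 75.874 rad/s.

75.9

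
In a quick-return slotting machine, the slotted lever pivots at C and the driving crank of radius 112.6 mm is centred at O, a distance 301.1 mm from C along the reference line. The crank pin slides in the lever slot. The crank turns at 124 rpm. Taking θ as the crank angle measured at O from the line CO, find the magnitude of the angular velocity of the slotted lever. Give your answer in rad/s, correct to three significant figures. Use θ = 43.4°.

ω = 12.99 rad/s (from 124 rpm).
Crank pin A relative to C: A = (d + r cosθ, r sinθ); lever angle φ = atan2(r sinθ, d + r cosθ).
Differentiating tanφ: φ̇ = rω(d cosθ + r)/(d² + r² + 2dr cosθ).
d² + r² + 2dr cosθ = |CA|² = 0.152607 m²;  d cosθ + r = +0.33137 m.
|ω_lever| = |0.1126·12.99·+0.33137| / 0.152607 = 3.1749 rad/s.

3.17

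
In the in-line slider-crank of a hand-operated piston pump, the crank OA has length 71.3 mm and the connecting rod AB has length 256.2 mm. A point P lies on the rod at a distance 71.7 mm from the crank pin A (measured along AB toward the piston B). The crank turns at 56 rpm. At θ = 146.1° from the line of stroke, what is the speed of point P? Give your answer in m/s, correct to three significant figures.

0.332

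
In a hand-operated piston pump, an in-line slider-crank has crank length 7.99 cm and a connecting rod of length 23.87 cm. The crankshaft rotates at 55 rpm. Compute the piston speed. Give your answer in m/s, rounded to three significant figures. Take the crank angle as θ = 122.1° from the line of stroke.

ω = 2π·55/60 = 5.76 rad/s
For an in-line slider-crank, x = r cosθ + √(L² − r² sin²θ), so v = −rω sinθ·[1 + r cosθ/√(L² − r² sin²θ)].
With r = 0.0799 m, L = 0.2387 m, θ = 122.1°: √(L² − r² sin²θ) = 0.2289 m.
v = −0.0799·5.76·0.84712·[1 + 0.0799·-0.53140/0.2289] = -0.31753 m/s.
|v| = 0.31753 m/s.

0.318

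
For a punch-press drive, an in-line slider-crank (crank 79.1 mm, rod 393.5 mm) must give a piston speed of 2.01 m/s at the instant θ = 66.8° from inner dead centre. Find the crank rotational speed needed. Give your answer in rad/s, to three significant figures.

For an in-line slider-crank, |v_piston| = rω|sinθ|·[1 + r cosθ/√(L² − r² sin²θ)].
With r = 0.0791 m, L = 0.3935 m, θ = 66.8°: the bracketed kinematic factor |dx/dθ| = 0.078562 m.
ω = v/|dx/dθ| = 2.01/0.078562 = 25.585 rad/s.

25.6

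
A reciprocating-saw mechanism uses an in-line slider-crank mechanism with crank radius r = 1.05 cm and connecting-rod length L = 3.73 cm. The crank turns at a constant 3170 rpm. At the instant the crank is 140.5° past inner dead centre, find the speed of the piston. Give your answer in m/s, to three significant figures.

1.73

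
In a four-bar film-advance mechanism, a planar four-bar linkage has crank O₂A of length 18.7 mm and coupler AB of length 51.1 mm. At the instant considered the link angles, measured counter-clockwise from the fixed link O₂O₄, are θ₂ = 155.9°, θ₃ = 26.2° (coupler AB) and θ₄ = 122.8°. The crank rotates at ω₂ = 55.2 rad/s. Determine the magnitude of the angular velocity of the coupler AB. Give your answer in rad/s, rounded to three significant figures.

ω₂ = 55.2 rad/s
Differentiating the loop-closure r₂e^{iθ₂}+r₃e^{iθ₃}=r₁+r₄e^{iθ₄} gives r₂ω₂e^{iθ₂}+r₃ω₃e^{iθ₃}=r₄ω₄e^{iθ₄}.
Eliminating the other unknown: ω₃ = r₂ω₂ sin(θ₄−θ₂) / [r₃ sin(θ₃−θ₄)].
Numerator sine = -0.54610; denominator sine = -0.99337.
Result = 0.0187·55.2·(-0.54610) / (0.0511·(-0.99337)) = +11.105 rad/s; magnitude 11.105 rad/s.

11.1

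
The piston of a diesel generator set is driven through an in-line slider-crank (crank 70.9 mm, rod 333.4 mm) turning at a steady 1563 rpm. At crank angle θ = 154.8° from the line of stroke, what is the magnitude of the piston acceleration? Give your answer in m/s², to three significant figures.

ω = 2π·1563/60 = 163.7 rad/s
x(θ) = r cosθ + √(L² − r² sin²θ); with ω constant, a = ω²·d²x/dθ².
d²x/dθ² = −r cosθ − r²(cos2θ)/√u − r⁴ sin²2θ/(4u^{3/2}),  u = L² − r² sin²θ = 0.110244 m².
Substituting r = 0.0709 m, L = 0.3334 m, θ = 154.8°: d²x/dθ² = +0.054399 m.
a = ω²·d²x/dθ² = (163.7)²·(+0.054399) = +1457.4 m/s²;  |a| = 1457.4 m/s².

1460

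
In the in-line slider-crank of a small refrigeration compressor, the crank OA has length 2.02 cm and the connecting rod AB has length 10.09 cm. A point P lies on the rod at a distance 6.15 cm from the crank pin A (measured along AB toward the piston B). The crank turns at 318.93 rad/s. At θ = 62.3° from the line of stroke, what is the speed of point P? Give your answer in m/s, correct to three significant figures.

ω = 318.9 rad/s.  Crank-pin speed |V_A| = rω = 6.4424 m/s, perpendicular to OA.
Rod angle: sinφ = −(r/L) sinθ ⇒ φ = -10.210°; ω_rod = −rω cosθ/√(L²−r²sin²θ) = -30.157 rad/s.
V_P = V_A + ω_rod × AP, with AP = 0.0615 m along the rod.
Components: V_Px = −rω sinθ − a·ω_rod·sinφ = -6.0328 m/s;  V_Py = rω cosθ + a·ω_rod·cosφ = +1.1694 m/s.
|V_P| = √(V_Px² + V_Py²) = 6.1451 m/s.

6.15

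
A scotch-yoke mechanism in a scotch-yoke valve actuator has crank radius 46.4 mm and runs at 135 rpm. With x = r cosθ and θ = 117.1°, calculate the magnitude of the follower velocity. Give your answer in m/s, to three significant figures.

0.584

ω = 14.14 rad/s (from 135 rpm).
x = r cosθ ⇒ ẋ = −rω sinθ.
|v| = rω|sinθ| = 0.0464·14.14·|sin 117.1°| = 0.58395 m/s.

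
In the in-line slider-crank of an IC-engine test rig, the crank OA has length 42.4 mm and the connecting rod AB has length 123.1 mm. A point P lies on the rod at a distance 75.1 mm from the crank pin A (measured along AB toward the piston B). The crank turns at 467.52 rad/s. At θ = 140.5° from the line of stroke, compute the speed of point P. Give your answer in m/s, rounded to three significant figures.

12.1

ω = 467.5 rad/s.  Crank-pin speed |V_A| = rω = 19.823 m/s, perpendicular to OA.
Rod angle: sinφ = −(r/L) sinθ ⇒ φ = -12.655°; ω_rod = −rω cosθ/√(L²−r²sin²θ) = +127.35 rad/s.
V_P = V_A + ω_rod × AP, with AP = 0.0751 m along the rod.
Components: V_Px = −rω sinθ − a·ω_rod·sinφ = -10.514 m/s;  V_Py = rω cosθ + a·ω_rod·cosφ = -5.9642 m/s.
|V_P| = √(V_Px² + V_Py²) = 12.087 m/s.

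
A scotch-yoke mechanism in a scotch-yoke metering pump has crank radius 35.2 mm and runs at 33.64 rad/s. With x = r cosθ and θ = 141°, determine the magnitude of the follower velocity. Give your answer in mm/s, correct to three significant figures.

745

ω = 33.64 rad/s
x = r cosθ ⇒ ẋ = −rω sinθ.
|v| = rω|sinθ| = 0.0352·33.64·|sin 141°| = 0.7452 m/s = 745.2 mm/s.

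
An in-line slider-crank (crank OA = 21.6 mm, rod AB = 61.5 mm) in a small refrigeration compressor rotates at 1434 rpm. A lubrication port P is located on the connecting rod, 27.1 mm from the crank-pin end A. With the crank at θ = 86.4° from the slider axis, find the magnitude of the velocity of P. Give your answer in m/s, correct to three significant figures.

ω = 150.2 rad/s.  Crank-pin speed |V_A| = rω = 3.2436 m/s, perpendicular to OA.
Rod angle: sinφ = −(r/L) sinθ ⇒ φ = -20.520°; ω_rod = −rω cosθ/√(L²−r²sin²θ) = -3.536 rad/s.
V_P = V_A + ω_rod × AP, with AP = 0.0271 m along the rod.
Components: V_Px = −rω sinθ − a·ω_rod·sinφ = -3.2708 m/s;  V_Py = rω cosθ + a·ω_rod·cosφ = +0.11392 m/s.
|V_P| = √(V_Px² + V_Py²) = 3.2728 m/s.

3.27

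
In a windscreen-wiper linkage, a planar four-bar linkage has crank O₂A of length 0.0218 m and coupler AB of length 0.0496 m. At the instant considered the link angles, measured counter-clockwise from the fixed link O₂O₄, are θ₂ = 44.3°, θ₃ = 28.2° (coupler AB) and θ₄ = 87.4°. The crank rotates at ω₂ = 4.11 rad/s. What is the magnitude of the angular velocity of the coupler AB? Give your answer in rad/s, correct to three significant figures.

1.44

ω₂ = 4.11 rad/s
Differentiating the loop-closure r₂e^{iθ₂}+r₃e^{iθ₃}=r₁+r₄e^{iθ₄} gives r₂ω₂e^{iθ₂}+r₃ω₃e^{iθ₃}=r₄ω₄e^{iθ₄}.
Eliminating the other unknown: ω₃ = r₂ω₂ sin(θ₄−θ₂) / [r₃ sin(θ₃−θ₄)].
Numerator sine = +0.68327; denominator sine = -0.85896.
Result = 0.0218·4.11·(+0.68327) / (0.0496·(-0.85896)) = -1.4369 rad/s; magnitude 1.4369 rad/s.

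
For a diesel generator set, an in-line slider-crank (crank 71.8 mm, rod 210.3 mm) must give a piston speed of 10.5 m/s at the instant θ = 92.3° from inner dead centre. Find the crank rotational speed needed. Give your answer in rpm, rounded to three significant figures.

1420

For an in-line slider-crank, |v_piston| = rω|sinθ|·[1 + r cosθ/√(L² − r² sin²θ)].
With r = 0.0718 m, L = 0.2103 m, θ = 92.3°: the bracketed kinematic factor |dx/dθ| = 0.070696 m.
ω = v/|dx/dθ| = 10.5/0.070696 = 148.52 rad/s.
N = 60ω/(2π) = 1418.3 rpm.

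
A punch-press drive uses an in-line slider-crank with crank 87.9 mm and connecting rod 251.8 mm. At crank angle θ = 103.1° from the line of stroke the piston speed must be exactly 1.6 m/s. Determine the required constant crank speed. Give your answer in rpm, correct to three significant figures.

195

For an in-line slider-crank, |v_piston| = rω|sinθ|·[1 + r cosθ/√(L² − r² sin²θ)].
With r = 0.0879 m, L = 0.2518 m, θ = 103.1°: the bracketed kinematic factor |dx/dθ| = 0.07841 m.
ω = v/|dx/dθ| = 1.6/0.07841 = 20.406 rad/s.
N = 60ω/(2π) = 194.86 rpm.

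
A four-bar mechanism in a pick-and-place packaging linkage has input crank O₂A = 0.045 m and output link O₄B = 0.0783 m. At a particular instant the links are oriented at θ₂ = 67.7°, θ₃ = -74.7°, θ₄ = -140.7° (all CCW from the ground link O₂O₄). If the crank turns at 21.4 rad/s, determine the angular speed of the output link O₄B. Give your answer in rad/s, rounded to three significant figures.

8.21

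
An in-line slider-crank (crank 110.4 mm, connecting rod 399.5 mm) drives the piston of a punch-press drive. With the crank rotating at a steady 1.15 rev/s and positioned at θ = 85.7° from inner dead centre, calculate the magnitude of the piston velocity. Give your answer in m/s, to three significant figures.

ω = 2π·1.15 = 7.226 rad/s
For an in-line slider-crank, x = r cosθ + √(L² − r² sin²θ), so v = −rω sinθ·[1 + r cosθ/√(L² − r² sin²θ)].
With r = 0.1104 m, L = 0.3995 m, θ = 85.7°: √(L² − r² sin²θ) = 0.38403 m.
v = −0.1104·7.226·0.99719·[1 + 0.1104·0.07498/0.38403] = -0.81261 m/s.
|v| = 0.81261 m/s.

0.813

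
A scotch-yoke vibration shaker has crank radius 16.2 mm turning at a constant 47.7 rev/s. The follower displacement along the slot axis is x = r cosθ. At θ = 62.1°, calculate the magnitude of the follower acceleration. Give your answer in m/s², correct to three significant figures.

681

ω = 299.7 rad/s (from 47.7 rev/s).
x = r cosθ ⇒ ẍ = −rω² cosθ (ω constant).
|a| = rω²|cosθ| = 0.0162·(299.7)²·|cos 62.1°| = 680.91 m/s².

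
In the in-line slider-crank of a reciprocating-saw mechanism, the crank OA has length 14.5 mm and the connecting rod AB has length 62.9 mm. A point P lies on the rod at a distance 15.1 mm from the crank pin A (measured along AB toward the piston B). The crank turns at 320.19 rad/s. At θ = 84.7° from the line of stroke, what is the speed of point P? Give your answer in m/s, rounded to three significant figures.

4.66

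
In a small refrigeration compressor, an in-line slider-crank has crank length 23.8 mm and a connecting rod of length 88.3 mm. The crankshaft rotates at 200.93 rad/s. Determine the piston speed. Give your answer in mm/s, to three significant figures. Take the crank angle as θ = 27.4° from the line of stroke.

ω = 200.9 rad/s
For an in-line slider-crank, x = r cosθ + √(L² − r² sin²θ), so v = −rω sinθ·[1 + r cosθ/√(L² − r² sin²θ)].
With r = 0.0238 m, L = 0.0883 m, θ = 27.4°: √(L² − r² sin²θ) = 0.087618 m.
v = −0.0238·200.9·0.46020·[1 + 0.0238·0.88782/0.087618] = -2.7315 m/s.
|v| = 2.7315 m/s = 2731.5 mm/s.

2730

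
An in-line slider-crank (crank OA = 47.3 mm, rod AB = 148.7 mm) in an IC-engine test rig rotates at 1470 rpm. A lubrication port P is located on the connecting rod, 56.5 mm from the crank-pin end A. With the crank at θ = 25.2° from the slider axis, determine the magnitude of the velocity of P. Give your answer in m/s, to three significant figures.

5.34

ω = 153.9 rad/s.  Crank-pin speed |V_A| = rω = 7.2813 m/s, perpendicular to OA.
Rod angle: sinφ = −(r/L) sinθ ⇒ φ = -7.784°; ω_rod = −rω cosθ/√(L²−r²sin²θ) = -44.718 rad/s.
V_P = V_A + ω_rod × AP, with AP = 0.0565 m along the rod.
Components: V_Px = −rω sinθ − a·ω_rod·sinφ = -3.4424 m/s;  V_Py = rω cosθ + a·ω_rod·cosφ = +4.085 m/s.
|V_P| = √(V_Px² + V_Py²) = 5.342 m/s.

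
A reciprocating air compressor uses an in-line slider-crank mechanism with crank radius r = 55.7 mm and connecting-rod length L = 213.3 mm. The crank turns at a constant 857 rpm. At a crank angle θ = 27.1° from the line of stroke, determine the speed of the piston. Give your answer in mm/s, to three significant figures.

2810

ω = 2π·857/60 = 89.74 rad/s
For an in-line slider-crank, x = r cosθ + √(L² − r² sin²θ), so v = −rω sinθ·[1 + r cosθ/√(L² − r² sin²θ)].
With r = 0.0557 m, L = 0.2133 m, θ = 27.1°: √(L² − r² sin²θ) = 0.21179 m.
v = −0.0557·89.74·0.45554·[1 + 0.0557·0.89021/0.21179] = -2.8103 m/s.
|v| = 2.8103 m/s = 2810.3 mm/s.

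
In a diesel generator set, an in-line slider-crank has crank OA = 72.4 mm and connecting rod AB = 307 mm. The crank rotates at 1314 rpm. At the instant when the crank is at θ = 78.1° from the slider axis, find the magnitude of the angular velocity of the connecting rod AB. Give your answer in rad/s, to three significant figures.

6.88

ω = 137.6 rad/s (converted from 1314 rpm).
The rod makes angle φ with the slider axis where L sinφ = r sinθ; differentiating, L cosφ·φ̇ = r ω cosθ.
L cosφ = √(L² − r² sin²θ) = 0.29871 m.
|ω_rod| = r ω |cosθ| / √(L² − r² sin²θ) = 0.0724·137.6·0.20620/0.29871 = 6.8771 rad/s.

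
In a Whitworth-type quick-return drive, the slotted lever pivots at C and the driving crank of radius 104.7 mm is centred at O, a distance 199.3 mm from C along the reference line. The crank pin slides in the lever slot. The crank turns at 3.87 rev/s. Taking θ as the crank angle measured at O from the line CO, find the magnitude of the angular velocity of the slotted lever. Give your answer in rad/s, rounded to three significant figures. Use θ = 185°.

ω = 24.32 rad/s (from 3.87 rev/s).
Crank pin A relative to C: A = (d + r cosθ, r sinθ); lever angle φ = atan2(r sinθ, d + r cosθ).
Differentiating tanφ: φ̇ = rω(d cosθ + r)/(d² + r² + 2dr cosθ).
d² + r² + 2dr cosθ = |CA|² = 0.00910797 m²;  d cosθ + r = -0.093842 m.
|ω_lever| = |0.1047·24.32·-0.093842| / 0.00910797 = 26.231 rad/s.

26.2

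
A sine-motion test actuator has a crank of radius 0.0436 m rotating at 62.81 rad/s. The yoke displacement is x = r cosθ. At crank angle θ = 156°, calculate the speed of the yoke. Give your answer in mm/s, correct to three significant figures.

ω = 62.81 rad/s
x = r cosθ ⇒ ẋ = −rω sinθ.
|v| = rω|sinθ| = 0.0436·62.81·|sin 156°| = 1.1139 m/s = 1113.9 mm/s.

1110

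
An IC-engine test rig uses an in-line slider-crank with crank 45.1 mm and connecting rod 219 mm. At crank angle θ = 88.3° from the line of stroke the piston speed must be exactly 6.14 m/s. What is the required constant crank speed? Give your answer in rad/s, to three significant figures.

135

For an in-line slider-crank, |v_piston| = rω|sinθ|·[1 + r cosθ/√(L² − r² sin²θ)].
With r = 0.0451 m, L = 0.219 m, θ = 88.3°: the bracketed kinematic factor |dx/dθ| = 0.045362 m.
ω = v/|dx/dθ| = 6.14/0.045362 = 135.36 rad/s.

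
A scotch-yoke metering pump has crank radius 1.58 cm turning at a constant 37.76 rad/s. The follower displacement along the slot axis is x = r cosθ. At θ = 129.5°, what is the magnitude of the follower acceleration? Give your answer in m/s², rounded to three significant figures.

ω = 37.76 rad/s
x = r cosθ ⇒ ẍ = −rω² cosθ (ω constant).
|a| = rω²|cosθ| = 0.0158·(37.76)²·|cos 129.5°| = 14.33 m/s².

14.3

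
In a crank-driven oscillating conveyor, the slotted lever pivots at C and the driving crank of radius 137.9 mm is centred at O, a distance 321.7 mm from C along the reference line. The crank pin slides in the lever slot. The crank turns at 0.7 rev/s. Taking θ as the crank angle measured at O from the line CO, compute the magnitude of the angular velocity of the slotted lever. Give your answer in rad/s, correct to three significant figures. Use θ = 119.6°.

0.162

ω = 4.398 rad/s (from 0.7 rev/s).
Crank pin A relative to C: A = (d + r cosθ, r sinθ); lever angle φ = atan2(r sinθ, d + r cosθ).
Differentiating tanφ: φ̇ = rω(d cosθ + r)/(d² + r² + 2dr cosθ).
d² + r² + 2dr cosθ = |CA|² = 0.0786824 m²;  d cosθ + r = -0.021001 m.
|ω_lever| = |0.1379·4.398·-0.021001| / 0.0786824 = 0.16189 rad/s.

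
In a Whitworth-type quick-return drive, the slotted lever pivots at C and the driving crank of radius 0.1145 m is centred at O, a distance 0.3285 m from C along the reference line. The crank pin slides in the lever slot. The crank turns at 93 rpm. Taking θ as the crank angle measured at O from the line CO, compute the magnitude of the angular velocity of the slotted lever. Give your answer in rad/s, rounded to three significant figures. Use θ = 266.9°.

ω = 9.739 rad/s (from 93 rpm).
Crank pin A relative to C: A = (d + r cosθ, r sinθ); lever angle φ = atan2(r sinθ, d + r cosθ).
Differentiating tanφ: φ̇ = rω(d cosθ + r)/(d² + r² + 2dr cosθ).
d² + r² + 2dr cosθ = |CA|² = 0.116954 m²;  d cosθ + r = +0.096735 m.
|ω_lever| = |0.1145·9.739·+0.096735| / 0.116954 = 0.92233 rad/s.

0.922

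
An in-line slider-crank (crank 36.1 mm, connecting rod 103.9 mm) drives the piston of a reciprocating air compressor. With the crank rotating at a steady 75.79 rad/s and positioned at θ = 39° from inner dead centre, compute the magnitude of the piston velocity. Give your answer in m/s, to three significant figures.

ω = 75.79 rad/s
For an in-line slider-crank, x = r cosθ + √(L² − r² sin²θ), so v = −rω sinθ·[1 + r cosθ/√(L² − r² sin²θ)].
With r = 0.0361 m, L = 0.1039 m, θ = 39°: √(L² − r² sin²θ) = 0.10139 m.
v = −0.0361·75.79·0.62932·[1 + 0.0361·0.77715/0.10139] = -2.1983 m/s.
|v| = 2.1983 m/s.

2.20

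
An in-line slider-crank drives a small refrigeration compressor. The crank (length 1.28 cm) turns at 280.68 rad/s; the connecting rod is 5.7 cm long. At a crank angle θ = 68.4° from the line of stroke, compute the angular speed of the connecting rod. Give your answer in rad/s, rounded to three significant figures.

23.7

ω = 280.7 rad/s
The rod makes angle φ with the slider axis where L sinφ = r sinθ; differentiating, L cosφ·φ̇ = r ω cosθ.
L cosφ = √(L² − r² sin²θ) = 0.055744 m.
|ω_rod| = r ω |cosθ| / √(L² − r² sin²θ) = 0.0128·280.7·0.36812/0.055744 = 23.726 rad/s.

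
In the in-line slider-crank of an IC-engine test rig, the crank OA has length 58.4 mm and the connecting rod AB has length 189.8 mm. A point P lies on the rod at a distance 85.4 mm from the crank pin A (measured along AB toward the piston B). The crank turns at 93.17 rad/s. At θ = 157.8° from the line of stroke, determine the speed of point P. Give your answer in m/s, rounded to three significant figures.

ω = 93.17 rad/s.  Crank-pin speed |V_A| = rω = 5.4411 m/s, perpendicular to OA.
Rod angle: sinφ = −(r/L) sinθ ⇒ φ = -6.676°; ω_rod = −rω cosθ/√(L²−r²sin²θ) = +26.724 rad/s.
V_P = V_A + ω_rod × AP, with AP = 0.0854 m along the rod.
Components: V_Px = −rω sinθ − a·ω_rod·sinφ = -1.7906 m/s;  V_Py = rω cosθ + a·ω_rod·cosφ = -2.771 m/s.
|V_P| = √(V_Px² + V_Py²) = 3.2992 m/s.

3.30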